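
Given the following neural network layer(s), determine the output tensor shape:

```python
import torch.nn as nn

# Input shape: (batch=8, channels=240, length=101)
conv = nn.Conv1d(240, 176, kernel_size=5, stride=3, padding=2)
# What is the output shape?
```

Input: (8, 240, 101) -> Output: (8, 176, 34)

Answer: (8, 176, 34)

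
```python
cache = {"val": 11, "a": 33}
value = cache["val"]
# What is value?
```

Trace:
`cache = {"val": 11, "a": 33}` → cache = {'val': 11, 'a': 33}
`value = cache["val"]` → value = 11
So value = 11

Answer: 11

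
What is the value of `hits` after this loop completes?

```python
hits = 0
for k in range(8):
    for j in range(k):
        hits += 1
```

Triangle number: 0+1+2+...+7
`hits` takes the values: 0 → 1 → 2 → 3 → 4 → 5 → 6 → 7 → 8 → 9 → 10 → 11 → 12 → 13 → 14 → 15 → 16 → 17 → 18 → 19 → 20 → 21 → 22 → 23 → 24 → 25 → 26 → 27 → 28

Answer: 28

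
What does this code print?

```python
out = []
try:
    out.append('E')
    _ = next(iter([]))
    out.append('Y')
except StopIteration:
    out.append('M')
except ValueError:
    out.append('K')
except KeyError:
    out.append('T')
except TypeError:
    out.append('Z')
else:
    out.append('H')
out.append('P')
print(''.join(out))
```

Execution trace: 'E' (try body) → 'M' (except StopIteration) → 'P' (after the try/except). Output: EMP

Answer: EMP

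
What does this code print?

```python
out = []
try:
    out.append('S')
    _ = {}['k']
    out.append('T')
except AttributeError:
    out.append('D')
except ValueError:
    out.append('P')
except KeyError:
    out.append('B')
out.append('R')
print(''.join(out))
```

Execution trace: 'S' (try body) → 'B' (except KeyError) → 'R' (after the try/except). Output: SBR

Answer: SBR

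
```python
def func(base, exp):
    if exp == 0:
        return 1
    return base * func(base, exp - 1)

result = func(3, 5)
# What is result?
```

func(3, 5) = 3 * 3 * 3 * 3 * 3 = 243

Answer: 243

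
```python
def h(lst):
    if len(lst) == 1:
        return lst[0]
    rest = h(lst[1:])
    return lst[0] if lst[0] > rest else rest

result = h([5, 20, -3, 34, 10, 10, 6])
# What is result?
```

Recursive max over [5, 20, -3, 34, 10, 10, 6] = 34

Answer: 34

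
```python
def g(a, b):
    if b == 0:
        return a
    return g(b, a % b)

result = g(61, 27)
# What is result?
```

g(61, 27) -> g(27, 7) -> g(7, 6) -> g(6, 1) -> g(1, 0) -> 1

Answer: 1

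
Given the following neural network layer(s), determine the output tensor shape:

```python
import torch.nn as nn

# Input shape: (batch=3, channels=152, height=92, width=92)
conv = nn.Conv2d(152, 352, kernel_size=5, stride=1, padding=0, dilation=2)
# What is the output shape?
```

Input: (3, 152, 92, 92) -> Output: (3, 352, 84, 84)

Answer: (3, 352, 84, 84)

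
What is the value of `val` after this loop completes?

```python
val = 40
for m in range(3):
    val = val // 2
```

Halve 3 times: 40 // 2^3 = 5
`val` takes the values: 40 → 20 → 10 → 5

Answer: 5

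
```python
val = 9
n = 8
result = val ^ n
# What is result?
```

Trace:
`val = 9` → val = 9
`n = 8` → n = 8
`result = val ^ n` → result = 1
So result = 1

Answer: 1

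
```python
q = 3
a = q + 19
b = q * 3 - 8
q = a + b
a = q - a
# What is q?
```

Trace:
`q = 3` → q = 3
`a = q + 19` → a = 22
`b = q * 3 - 8` → b = 1
`q = a + b` → q = 23
`a = q - a` → a = 1
So q = 23

Answer: 23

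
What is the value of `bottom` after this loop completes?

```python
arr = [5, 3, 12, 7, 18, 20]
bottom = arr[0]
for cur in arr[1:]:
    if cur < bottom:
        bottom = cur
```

Minimum of [5, 3, 12, 7, 18, 20]
`bottom` takes the values: 5 → 3

Answer: 3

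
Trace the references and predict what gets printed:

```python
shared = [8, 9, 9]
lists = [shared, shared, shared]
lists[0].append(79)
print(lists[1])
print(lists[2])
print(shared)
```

Key concept: list of same reference.
Step by step:
`shared = [8, 9, 9]` → shared = [8, 9, 9]
`lists = [shared, shared, shared]` → lists = [[8, 9, 9], [8, 9, 9], [8, 9, 9]]
`lists[0].append(79)` → shared = [8, 9, 9, 79]; lists = [[8, 9, 9, 79], [8, 9, 9, 79], [8, 9, 9, 79]]
`print(lists[1])` → prints [8, 9, 9, 79]
`print(lists[2])` → prints [8, 9, 9, 79]
`print(shared)` → prints [8, 9, 9, 79]

Answer:
[8, 9, 9, 79]
[8, 9, 9, 79]
[8, 9, 9, 79]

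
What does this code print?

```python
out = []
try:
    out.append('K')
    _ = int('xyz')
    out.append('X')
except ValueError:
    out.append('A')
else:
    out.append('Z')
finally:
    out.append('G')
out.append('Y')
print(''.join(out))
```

Execution trace: 'K' (try body) → 'A' (except ValueError) → 'G' (finally) → 'Y' (after the try/except). Output: KAGY

Answer: KAGY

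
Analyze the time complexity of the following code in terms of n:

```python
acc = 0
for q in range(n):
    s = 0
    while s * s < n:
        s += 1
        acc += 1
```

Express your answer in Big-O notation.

Each loop level contributes: n × √n. Multiplying the contributions gives O(n√n).

Answer: O(n√n)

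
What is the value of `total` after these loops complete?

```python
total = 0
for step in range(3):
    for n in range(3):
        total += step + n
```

Sum of all step+n for step,n in 3x3
`total` takes the values: 0 → 1 → 3 → 4 → 6 → 9 → 11 → 14 → 18

Answer: 18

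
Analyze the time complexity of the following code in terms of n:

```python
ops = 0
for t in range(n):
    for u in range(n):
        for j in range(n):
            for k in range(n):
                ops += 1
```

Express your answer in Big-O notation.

Each loop level contributes: n × n × n × n. Multiplying the contributions gives O(n^4).

Answer: O(n^4)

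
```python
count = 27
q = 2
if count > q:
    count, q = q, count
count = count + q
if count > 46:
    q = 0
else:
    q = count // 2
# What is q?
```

Trace:
`count = 27` → count = 27
`q = 2` → q = 2
`if count > q: ...` → count > q is True → count = 2; q = 27
`count = count + q` → count = 29
`if count > 46: ...` → count > 46 is False, take else branch → q = 14
So q = 14

Answer: 14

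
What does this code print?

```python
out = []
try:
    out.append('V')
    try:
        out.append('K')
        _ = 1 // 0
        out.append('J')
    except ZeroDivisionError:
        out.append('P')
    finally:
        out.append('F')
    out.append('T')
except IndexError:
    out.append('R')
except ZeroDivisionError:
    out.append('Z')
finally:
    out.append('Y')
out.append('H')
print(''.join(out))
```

Execution trace: 'V' (try body) → 'K' (inner try body) → 'P' (inner except ZeroDivisionError) → 'F' (inner finally) → 'T' (try body, no exception) → 'Y' (finally) → 'H' (after the try/except). Output: VKPFTYH

Answer: VKPFTYH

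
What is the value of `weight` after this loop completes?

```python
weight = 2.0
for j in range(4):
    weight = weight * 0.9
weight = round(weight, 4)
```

Exponential decay: 2.0 * 0.9^4
`weight` takes the values: 2.0 → 1.8 → 1.62 → 1.458 → 1.3122

Answer: 1.3122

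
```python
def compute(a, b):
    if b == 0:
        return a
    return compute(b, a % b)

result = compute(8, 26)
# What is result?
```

compute(8, 26) -> compute(26, 8) -> compute(8, 2) -> compute(2, 0) -> 2

Answer: 2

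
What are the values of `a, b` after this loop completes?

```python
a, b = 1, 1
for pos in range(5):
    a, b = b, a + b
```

Fibonacci: after 5 iterations
`a, b` takes the values: (1, 1) → (1, 2) → (2, 3) → (3, 5) → (5, 8) → (8, 13)

Answer: 8, 13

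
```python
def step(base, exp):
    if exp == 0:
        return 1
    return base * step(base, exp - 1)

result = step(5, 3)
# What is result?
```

step(5, 3) = 5 * 5 * 5 = 125

Answer: 125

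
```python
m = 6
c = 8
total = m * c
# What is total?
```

Trace:
`m = 6` → m = 6
`c = 8` → c = 8
`total = m * c` → total = 48
So total = 48

Answer: 48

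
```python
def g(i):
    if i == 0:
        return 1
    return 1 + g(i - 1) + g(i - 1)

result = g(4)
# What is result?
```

g(i) = 1 + 2·g(i-1), g(0)=1. Closed form: (1+1)·2^4 - 1 = 31.

Answer: 31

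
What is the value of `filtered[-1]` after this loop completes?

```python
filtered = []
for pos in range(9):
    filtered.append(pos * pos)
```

Last element of squares 0 to 8
`filtered` takes the values: [] → [0] → [0, 1] → [0, 1, 4] → [0, 1, 4, 9] → [0, 1, 4, 9, 16] → [0, 1, 4, 9, 16, 25] → [0, 1, 4, 9, 16, 25, 36] → [0, 1, 4, 9, 16, 25, 36, 49] → [0, 1, 4, 9, 16, 25, 36, 49, 64]
So `filtered[-1]` = 64

Answer: 64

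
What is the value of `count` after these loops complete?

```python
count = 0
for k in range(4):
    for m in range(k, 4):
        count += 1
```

Upper triangle: 4 + 3 + ... + 1
`count` takes the values: 0 → 1 → 2 → 3 → 4 → 5 → 6 → 7 → 8 → 9 → 10

Answer: 10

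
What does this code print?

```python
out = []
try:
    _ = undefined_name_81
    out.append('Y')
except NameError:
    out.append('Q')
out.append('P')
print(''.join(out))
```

Execution trace: 'Q' (except NameError) → 'P' (after the try/except). Output: QP

Answer: QP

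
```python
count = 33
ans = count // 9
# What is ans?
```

Trace:
`count = 33` → count = 33
`ans = count // 9` → ans = 3
So ans = 3

Answer: 3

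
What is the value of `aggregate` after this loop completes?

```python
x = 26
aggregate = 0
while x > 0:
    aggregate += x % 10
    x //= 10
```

Sum digits of 26
`aggregate` takes the values: 0 → 6 → 8

Answer: 8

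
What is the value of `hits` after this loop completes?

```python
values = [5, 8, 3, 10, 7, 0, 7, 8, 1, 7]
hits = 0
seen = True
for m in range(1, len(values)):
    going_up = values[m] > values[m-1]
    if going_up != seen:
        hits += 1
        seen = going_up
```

Count direction changes in [5, 8, 3, 10, 7, 0, 7, 8, 1, 7]
`hits` takes the values: 0 → 1 → 2 → 3 → 4 → 5 → 6

Answer: 6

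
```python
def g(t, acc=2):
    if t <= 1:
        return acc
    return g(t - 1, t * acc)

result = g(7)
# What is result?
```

Accumulator trace (n, acc): (7, 2) -> (6, 14) -> (5, 84) -> (4, 420) -> (3, 1680) -> (2, 5040) -> (1, 10080) -> return 10080

Answer: 10080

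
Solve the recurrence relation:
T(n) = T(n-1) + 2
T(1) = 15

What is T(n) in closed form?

Unrolling: T(n) = T(1) + 2·(n-1) = 15 + 2(n-1) = 2n + 13.

Answer: T(n) = 2n + 13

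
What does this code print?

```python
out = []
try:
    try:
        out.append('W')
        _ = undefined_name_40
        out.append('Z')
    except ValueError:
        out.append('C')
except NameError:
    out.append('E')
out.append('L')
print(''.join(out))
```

Execution trace: 'W' (try body) → 'E' (outer except NameError) → 'L' (after the try/except). Output: WEL

Answer: WEL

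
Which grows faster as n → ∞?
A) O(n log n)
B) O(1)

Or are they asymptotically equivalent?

O(n log n) vs O(1): Higher order terms dominate.

Answer: A) O(n log n) grows faster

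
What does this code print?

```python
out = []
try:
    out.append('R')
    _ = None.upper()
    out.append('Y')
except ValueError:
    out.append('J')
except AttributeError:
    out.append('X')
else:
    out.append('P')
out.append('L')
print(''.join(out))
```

Execution trace: 'R' (try body) → 'X' (except AttributeError) → 'L' (after the try/except). Output: RXL

Answer: RXL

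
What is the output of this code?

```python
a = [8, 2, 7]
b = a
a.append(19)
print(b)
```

Key concept: basic list aliasing.
Step by step:
`a = [8, 2, 7]` → a = [8, 2, 7]
`b = a` → b = [8, 2, 7] (same object as a)
`a.append(19)` → a = [8, 2, 7, 19] (same object as b); b = [8, 2, 7, 19] (same object as a)
`print(b)` → prints [8, 2, 7, 19]

Answer: [8, 2, 7, 19]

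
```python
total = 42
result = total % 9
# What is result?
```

Trace:
`total = 42` → total = 42
`result = total % 9` → result = 6
So result = 6

Answer: 6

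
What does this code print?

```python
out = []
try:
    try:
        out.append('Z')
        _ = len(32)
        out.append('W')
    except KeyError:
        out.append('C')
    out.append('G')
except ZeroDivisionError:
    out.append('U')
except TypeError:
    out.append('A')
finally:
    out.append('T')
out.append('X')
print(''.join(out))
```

Execution trace: 'Z' (inner try body) → 'A' (except TypeError) → 'T' (finally) → 'X' (after the try/except). Output: ZATX

Answer: ZATX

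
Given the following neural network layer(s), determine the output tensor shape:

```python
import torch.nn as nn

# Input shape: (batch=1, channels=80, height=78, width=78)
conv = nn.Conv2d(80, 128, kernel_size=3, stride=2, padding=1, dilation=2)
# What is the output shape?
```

Input: (1, 80, 78, 78) -> Output: (1, 128, 38, 38)

Answer: (1, 128, 38, 38)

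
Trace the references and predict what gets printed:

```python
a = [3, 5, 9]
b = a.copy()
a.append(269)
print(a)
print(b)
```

Key concept: list.copy() creates independent copy.
Step by step:
`a = [3, 5, 9]` → a = [3, 5, 9]
`b = a.copy()` → b = [3, 5, 9]
`a.append(269)` → a = [3, 5, 9, 269]
`print(a)` → prints [3, 5, 9, 269]
`print(b)` → prints [3, 5, 9]

Answer:
[3, 5, 9, 269]
[3, 5, 9]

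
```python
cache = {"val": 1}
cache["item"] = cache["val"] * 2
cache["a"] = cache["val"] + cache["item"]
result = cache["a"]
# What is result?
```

Trace:
`cache = {"val": 1}` → cache = {'val': 1}
`cache["item"] = cache["val"] * 2` → cache = {'val': 1, 'item': 2}
`cache["a"] = cache["val"] + cache["item"]` → cache = {'val': 1, 'item': 2, 'a': 3}
`result = cache["a"]` → result = 3
So result = 3

Answer: 3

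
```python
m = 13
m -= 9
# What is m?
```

Trace:
`m = 13` → m = 13
`m -= 9` → m = 4
So m = 4

Answer: 4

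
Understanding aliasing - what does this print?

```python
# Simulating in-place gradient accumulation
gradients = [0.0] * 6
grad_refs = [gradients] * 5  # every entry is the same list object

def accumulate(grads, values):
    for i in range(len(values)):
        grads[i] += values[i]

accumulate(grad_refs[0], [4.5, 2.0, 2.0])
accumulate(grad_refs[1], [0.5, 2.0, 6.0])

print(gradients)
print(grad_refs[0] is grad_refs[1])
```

Key concept: gradient accumulation aliasing.
Step by step:
`gradients = [0.0] * 6` → gradients = [0.0, 0.0, 0.0, 0.0, 0.0, 0.0]
`grad_refs = [gradients] * 5` → grad_refs = [[0.0, 0.0, 0.0, 0.0, 0.0, 0.0], [0.0, 0.0, 0.0, 0.0, 0.0, 0.0], [0.0, 0.0, 0.0, 0.0, 0.0, 0.0], [0.0, 0.0, 0.0, 0.0, 0.0, 0.0], [0.0, 0.0, 0.0, 0.0, 0.0, 0.0]]
`accumulate(grad_refs[0], [4.5, 2.0, 2.0])` → gradients = [4.5, 2.0, 2.0, 0.0, 0.0, 0.0]; grad_refs = [[4.5, 2.0, 2.0, 0.0, 0.0, 0.0], [4.5, 2.0, 2.0, 0.0, 0.0, 0.0], [4.5, 2.0, 2.0, 0.0, 0.0, 0.0], [4.5, 2.0, 2.0, 0.0, 0.0, 0.0], [4.5, 2.0, 2.0, 0.0, 0.0, 0.0]]
`accumulate(grad_refs[1], [0.5, 2.0, 6.0])` → gradients = [5.0, 4.0, 8.0, 0.0, 0.0, 0.0]; grad_refs = [[5.0, 4.0, 8.0, 0.0, 0.0, 0.0], [5.0, 4.0, 8.0, 0.0, 0.0, 0.0], [5.0, 4.0, 8.0, 0.0, 0.0, 0.0], [5.0, 4.0, 8.0, 0.0, 0.0, 0.0], [5.0, 4.0, 8.0, 0.0, 0.0, 0.0]]
`print(gradients)` → prints [5.0, 4.0, 8.0, 0.0, 0.0, 0.0]
`print(grad_refs[0] is grad_refs[1])` → prints True

Answer:
[5.0, 4.0, 8.0, 0.0, 0.0, 0.0]
True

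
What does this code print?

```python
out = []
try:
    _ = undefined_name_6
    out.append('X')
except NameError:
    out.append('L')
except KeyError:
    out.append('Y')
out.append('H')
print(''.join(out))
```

Execution trace: 'L' (except NameError) → 'H' (after the try/except). Output: LH

Answer: LH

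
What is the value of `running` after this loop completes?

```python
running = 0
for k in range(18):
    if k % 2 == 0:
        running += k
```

Sum of even numbers 0 to 17
`running` takes the values: 0 → 2 → 6 → 12 → 20 → 30 → 42 → 56 → 72

Answer: 72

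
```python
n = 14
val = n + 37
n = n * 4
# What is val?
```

Trace:
`n = 14` → n = 14
`val = n + 37` → val = 51
`n = n * 4` → n = 56
So val = 51

Answer: 51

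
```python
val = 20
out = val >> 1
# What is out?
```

Trace:
`val = 20` → val = 20
`out = val >> 1` → out = 10
So out = 10

Answer: 10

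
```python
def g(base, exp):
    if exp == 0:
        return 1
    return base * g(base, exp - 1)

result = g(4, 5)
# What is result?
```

g(4, 5) = 4 * 4 * 4 * 4 * 4 = 1024

Answer: 1024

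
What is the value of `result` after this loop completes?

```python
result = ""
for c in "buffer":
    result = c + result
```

Reverse 'buffer'
`result` takes the values: "" → "b" → "ub" → "fub" → "ffub" → "effub" → "reffub"

Answer: "reffub"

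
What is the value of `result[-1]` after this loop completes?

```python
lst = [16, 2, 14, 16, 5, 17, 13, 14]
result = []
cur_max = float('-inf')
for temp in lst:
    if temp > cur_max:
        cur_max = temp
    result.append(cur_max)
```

Running max ends at 17
`result` takes the values: [] → [16] → [16, 16] → [16, 16, 16] → [16, 16, 16, 16] → [16, 16, 16, 16, 16] → [16, 16, 16, 16, 16, 17] → [16, 16, 16, 16, 16, 17, 17] → [16, 16, 16, 16, 16, 17, 17, 17]
So `result[-1]` = 17

Answer: 17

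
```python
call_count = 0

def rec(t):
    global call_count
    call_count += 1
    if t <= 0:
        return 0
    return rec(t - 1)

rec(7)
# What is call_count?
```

Linear recursion stepping by 1: 8 calls from t=7 down to ≤0.

Answer: 8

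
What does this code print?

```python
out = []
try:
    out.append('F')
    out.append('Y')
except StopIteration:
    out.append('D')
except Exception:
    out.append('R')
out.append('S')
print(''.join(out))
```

Execution trace: 'F' (try body) → 'Y' (try body, no exception) → 'S' (after the try/except). Output: FYS

Answer: FYS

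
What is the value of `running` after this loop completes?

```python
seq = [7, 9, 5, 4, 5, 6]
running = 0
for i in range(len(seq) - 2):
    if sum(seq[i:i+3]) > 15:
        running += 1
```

Count windows with sum > 15
`running` takes the values: 0 → 1 → 2

Answer: 2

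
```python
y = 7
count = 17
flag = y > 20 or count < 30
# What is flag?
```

Trace:
`y = 7` → y = 7
`count = 17` → count = 17
`flag = y > 20 or count < 30` → flag = True
So flag = True

Answer: True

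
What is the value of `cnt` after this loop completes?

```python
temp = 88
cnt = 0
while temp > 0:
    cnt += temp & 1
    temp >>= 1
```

Count set bits in 88 (binary: 0b1011000)
`cnt` takes the values: 0 → 1 → 2 → 3

Answer: 3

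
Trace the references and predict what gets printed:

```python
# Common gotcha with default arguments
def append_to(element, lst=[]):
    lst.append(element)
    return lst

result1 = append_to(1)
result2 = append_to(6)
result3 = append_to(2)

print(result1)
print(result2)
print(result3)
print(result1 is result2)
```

Key concept: mutable default argument gotcha.
Step by step:
`result1 = append_to(1)` → result1 = [1]
`result2 = append_to(6)` → result1 = [1, 6] (same object as result2); result2 = [1, 6] (same object as result1)
`result3 = append_to(2)` → result1 = [1, 6, 2] (same object as result2, result3); result2 = [1, 6, 2] (same object as result1, result3); result3 = [1, 6, 2] (same object as result1, result2)
`print(result1)` → prints [1, 6, 2]
`print(result2)` → prints [1, 6, 2]
`print(result3)` → prints [1, 6, 2]
`print(result1 is result2)` → prints True

Answer:
[1, 6, 2]
[1, 6, 2]
[1, 6, 2]
True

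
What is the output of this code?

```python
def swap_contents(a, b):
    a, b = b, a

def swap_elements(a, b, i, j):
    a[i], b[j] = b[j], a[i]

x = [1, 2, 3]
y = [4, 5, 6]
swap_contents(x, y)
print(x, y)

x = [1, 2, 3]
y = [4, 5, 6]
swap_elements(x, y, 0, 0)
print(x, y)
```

Key concept: parameter rebinding vs mutation.
Step by step:
`x = [1, 2, 3]` → x = [1, 2, 3]
`y = [4, 5, 6]` → y = [4, 5, 6]
`swap_contents(x, y)` → no visible change to tracked variables
`print(x, y)` → prints [1, 2, 3] [4, 5, 6]
`x = [1, 2, 3]` → x = [1, 2, 3]
`y = [4, 5, 6]` → y = [4, 5, 6]
`swap_elements(x, y, 0, 0)` → x = [4, 2, 3]; y = [1, 5, 6]
`print(x, y)` → prints [4, 2, 3] [1, 5, 6]

Answer:
[1, 2, 3] [4, 5, 6]
[4, 2, 3] [1, 5, 6]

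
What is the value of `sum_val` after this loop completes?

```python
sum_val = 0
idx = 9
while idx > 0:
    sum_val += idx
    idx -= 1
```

Sum 9 down to 1
`sum_val` takes the values: 0 → 9 → 17 → 24 → 30 → 35 → 39 → 42 → 44 → 45

Answer: 45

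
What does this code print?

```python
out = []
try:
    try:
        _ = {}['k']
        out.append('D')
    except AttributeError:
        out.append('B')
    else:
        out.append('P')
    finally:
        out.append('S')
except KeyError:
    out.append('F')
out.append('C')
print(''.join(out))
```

Execution trace: 'S' (finally) → 'F' (outer except KeyError) → 'C' (after the try/except). Output: SFC

Answer: SFC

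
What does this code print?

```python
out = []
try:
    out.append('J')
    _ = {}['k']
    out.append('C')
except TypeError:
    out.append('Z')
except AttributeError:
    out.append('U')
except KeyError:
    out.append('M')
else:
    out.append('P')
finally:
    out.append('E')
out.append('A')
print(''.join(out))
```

Execution trace: 'J' (try body) → 'M' (except KeyError) → 'E' (finally) → 'A' (after the try/except). Output: JMEA

Answer: JMEA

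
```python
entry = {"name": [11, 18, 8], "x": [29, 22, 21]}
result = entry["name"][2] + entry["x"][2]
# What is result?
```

Trace:
`entry = {"name": [11, 18, 8], "x": [29, 22, 21]}` → entry = {'name': [11, 18, 8], 'x': [29, 22, 21]}
`result = entry["name"][2] + entry["x"][2]` → result = 29
So result = 29

Answer: 29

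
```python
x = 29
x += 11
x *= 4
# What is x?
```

Trace:
`x = 29` → x = 29
`x += 11` → x = 40
`x *= 4` → x = 160
So x = 160

Answer: 160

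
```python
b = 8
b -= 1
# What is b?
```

Trace:
`b = 8` → b = 8
`b -= 1` → b = 7
So b = 7

Answer: 7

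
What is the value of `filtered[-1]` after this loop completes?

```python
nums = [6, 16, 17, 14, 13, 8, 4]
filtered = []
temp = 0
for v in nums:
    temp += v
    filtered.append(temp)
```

Cumulative sum ends at 78
`filtered` takes the values: [] → [6] → [6, 22] → [6, 22, 39] → [6, 22, 39, 53] → [6, 22, 39, 53, 66] → [6, 22, 39, 53, 66, 74] → [6, 22, 39, 53, 66, 74, 78]
So `filtered[-1]` = 78

Answer: 78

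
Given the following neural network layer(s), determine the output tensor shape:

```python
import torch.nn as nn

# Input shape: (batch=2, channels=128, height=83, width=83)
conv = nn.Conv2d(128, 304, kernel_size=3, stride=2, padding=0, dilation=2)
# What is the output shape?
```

Input: (2, 128, 83, 83) -> Output: (2, 304, 40, 40)

Answer: (2, 304, 40, 40)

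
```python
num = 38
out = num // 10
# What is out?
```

Trace:
`num = 38` → num = 38
`out = num // 10` → out = 3
So out = 3

Answer: 3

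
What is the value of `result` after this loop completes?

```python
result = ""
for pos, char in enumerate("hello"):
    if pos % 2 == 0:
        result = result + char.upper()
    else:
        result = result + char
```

Uppercase even positions in 'hello'
`result` takes the values: "" → "H" → "He" → "HeL" → "HeLl" → "HeLlO"

Answer: "HeLlO"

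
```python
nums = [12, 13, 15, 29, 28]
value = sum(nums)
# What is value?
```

Trace:
`nums = [12, 13, 15, 29, 28]` → nums = [12, 13, 15, 29, 28]
`value = sum(nums)` → value = 97
So value = 97

Answer: 97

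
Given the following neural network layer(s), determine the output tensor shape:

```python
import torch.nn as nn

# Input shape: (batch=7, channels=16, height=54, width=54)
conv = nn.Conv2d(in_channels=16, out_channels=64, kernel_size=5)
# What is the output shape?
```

Input: (7, 16, 54, 54) -> Output: (7, 64, 50, 50)

Answer: (7, 64, 50, 50)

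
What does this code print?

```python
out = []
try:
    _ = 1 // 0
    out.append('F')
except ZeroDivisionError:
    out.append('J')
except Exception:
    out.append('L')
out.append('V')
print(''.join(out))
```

Execution trace: 'J' (except ZeroDivisionError) → 'V' (after the try/except). Output: JV

Answer: JV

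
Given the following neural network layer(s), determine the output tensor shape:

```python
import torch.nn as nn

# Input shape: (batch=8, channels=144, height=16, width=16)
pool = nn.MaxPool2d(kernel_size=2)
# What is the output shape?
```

Input: (8, 144, 16, 16) -> Output: (8, 144, 8, 8)

Answer: (8, 144, 8, 8)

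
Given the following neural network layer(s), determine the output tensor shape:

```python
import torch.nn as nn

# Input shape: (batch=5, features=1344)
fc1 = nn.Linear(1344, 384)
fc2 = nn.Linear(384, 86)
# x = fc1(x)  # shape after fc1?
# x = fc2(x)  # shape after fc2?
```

Input: (5, 1344) -> after fc1: (5, 384) -> Output: (5, 86)

Answer: (5, 86)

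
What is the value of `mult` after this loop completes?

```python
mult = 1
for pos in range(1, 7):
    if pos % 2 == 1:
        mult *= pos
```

Product of odd numbers 1 to 6
`mult` takes the values: 1 → 3 → 15

Answer: 15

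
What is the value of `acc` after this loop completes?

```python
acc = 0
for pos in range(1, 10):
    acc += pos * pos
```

Sum of squares 1² to 9² = 285
`acc` takes the values: 0 → 1 → 5 → 14 → 30 → 55 → 91 → 140 → 204 → 285

Answer: 285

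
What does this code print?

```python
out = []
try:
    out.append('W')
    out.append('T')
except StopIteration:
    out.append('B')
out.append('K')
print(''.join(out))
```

Execution trace: 'W' (try body) → 'T' (try body, no exception) → 'K' (after the try/except). Output: WTK

Answer: WTK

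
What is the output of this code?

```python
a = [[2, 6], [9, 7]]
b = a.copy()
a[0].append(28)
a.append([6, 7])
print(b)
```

Key concept: shallow copy with nested lists.
Step by step:
`a = [[2, 6], [9, 7]]` → a = [[2, 6], [9, 7]]
`b = a.copy()` → b = [[2, 6], [9, 7]]
`a[0].append(28)` → a = [[2, 6, 28], [9, 7]]; b = [[2, 6, 28], [9, 7]]
`a.append([6, 7])` → a = [[2, 6, 28], [9, 7], [6, 7]]
`print(b)` → prints [[2, 6, 28], [9, 7]]

Answer: [[2, 6, 28], [9, 7]]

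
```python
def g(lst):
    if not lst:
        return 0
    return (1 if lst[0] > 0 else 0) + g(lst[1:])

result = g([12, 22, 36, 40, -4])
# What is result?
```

Count of positive elements in [12, 22, 36, 40, -4] = 4

Answer: 4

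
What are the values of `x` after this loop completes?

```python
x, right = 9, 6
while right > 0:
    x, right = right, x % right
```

GCD of 9 and 6
`x` takes the values: 9 → 6 → 3

Answer: 3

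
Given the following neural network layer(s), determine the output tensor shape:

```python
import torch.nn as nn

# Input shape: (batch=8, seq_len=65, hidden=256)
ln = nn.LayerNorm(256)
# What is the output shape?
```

Input: (8, 65, 256) -> Output: (8, 65, 256)

Answer: (8, 65, 256)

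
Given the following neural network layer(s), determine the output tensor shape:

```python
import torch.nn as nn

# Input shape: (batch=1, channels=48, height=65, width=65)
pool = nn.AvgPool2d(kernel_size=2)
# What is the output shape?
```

Input: (1, 48, 65, 65) -> Output: (1, 48, 32, 32)

Answer: (1, 48, 32, 32)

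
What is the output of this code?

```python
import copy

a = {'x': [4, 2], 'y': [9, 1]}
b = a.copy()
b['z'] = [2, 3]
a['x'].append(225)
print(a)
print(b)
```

Key concept: shallow copy of dict with mutable values.
Step by step:
`a = {'x': [4, 2], 'y': [9, 1]}` → a = {'x': [4, 2], 'y': [9, 1]}
`b = a.copy()` → b = {'x': [4, 2], 'y': [9, 1]}
`b['z'] = [2, 3]` → b = {'x': [4, 2], 'y': [9, 1], 'z': [2, 3]}
`a['x'].append(225)` → a = {'x': [4, 2, 225], 'y': [9, 1]}; b = {'x': [4, 2, 225], 'y': [9, 1], 'z': [2, 3]}
`print(a)` → prints {'x': [4, 2, 225], 'y': [9, 1]}
`print(b)` → prints {'x': [4, 2, 225], 'y': [9, 1], 'z': [2, 3]}

Answer:
{'x': [4, 2, 225], 'y': [9, 1]}
{'x': [4, 2, 225], 'y': [9, 1], 'z': [2, 3]}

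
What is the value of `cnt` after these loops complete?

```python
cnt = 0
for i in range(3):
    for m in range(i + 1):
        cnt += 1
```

Triangle: 1 + 2 + ... + 3
`cnt` takes the values: 0 → 1 → 2 → 3 → 4 → 5 → 6

Answer: 6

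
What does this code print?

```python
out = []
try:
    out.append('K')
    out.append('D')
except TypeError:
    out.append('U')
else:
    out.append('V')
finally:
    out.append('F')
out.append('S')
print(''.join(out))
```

Execution trace: 'K' (try body) → 'D' (try body, no exception) → 'V' (else) → 'F' (finally) → 'S' (after the try/except). Output: KDVFS

Answer: KDVFS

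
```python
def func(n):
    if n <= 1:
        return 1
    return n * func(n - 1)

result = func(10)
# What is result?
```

func(10) = 10 * 9 * 8 * 7 * 6 * 5 * 4 * 3 * 2 * 1 = 3628800

Answer: 3628800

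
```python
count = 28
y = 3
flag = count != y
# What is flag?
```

Trace:
`count = 28` → count = 28
`y = 3` → y = 3
`flag = count != y` → flag = True
So flag = True

Answer: True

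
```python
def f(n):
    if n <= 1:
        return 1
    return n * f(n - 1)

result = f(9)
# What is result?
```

f(9) = 9 * 8 * 7 * 6 * 5 * 4 * 3 * 2 * 1 = 362880

Answer: 362880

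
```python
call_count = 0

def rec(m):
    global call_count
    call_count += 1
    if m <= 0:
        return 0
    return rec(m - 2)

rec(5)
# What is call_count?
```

Linear recursion stepping by 2: 4 calls from m=5 down to ≤0.

Answer: 4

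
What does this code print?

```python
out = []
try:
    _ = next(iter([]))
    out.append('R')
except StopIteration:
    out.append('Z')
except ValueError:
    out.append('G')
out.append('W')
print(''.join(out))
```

Execution trace: 'Z' (except StopIteration) → 'W' (after the try/except). Output: ZW

Answer: ZW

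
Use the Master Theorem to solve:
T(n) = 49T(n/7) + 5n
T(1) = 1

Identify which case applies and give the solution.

a=49, b=7, f(n)=5n. log_7(49) = 2. Since c=1 < 2, Case 1 applies: T(n) = Θ(n^log_b(a)) = O(n^2).

Answer: O(n^2) - Case 1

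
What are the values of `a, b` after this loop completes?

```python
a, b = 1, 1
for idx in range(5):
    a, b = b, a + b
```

Fibonacci: after 5 iterations
`a, b` takes the values: (1, 1) → (1, 2) → (2, 3) → (3, 5) → (5, 8) → (8, 13)

Answer: 8, 13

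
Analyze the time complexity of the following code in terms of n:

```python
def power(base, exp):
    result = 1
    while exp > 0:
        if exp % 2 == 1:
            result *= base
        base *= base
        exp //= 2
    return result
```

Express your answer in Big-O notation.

This is Exponentiation by squaring. Time complexity: O(log n).

Answer: O(log n)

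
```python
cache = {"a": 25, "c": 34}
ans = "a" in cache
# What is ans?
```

Trace:
`cache = {"a": 25, "c": 34}` → cache = {'a': 25, 'c': 34}
`ans = "a" in cache` → ans = True
So ans = True

Answer: True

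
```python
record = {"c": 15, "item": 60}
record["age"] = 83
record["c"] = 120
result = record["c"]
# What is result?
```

Trace:
`record = {"c": 15, "item": 60}` → record = {'c': 15, 'item': 60}
`record["age"] = 83` → record = {'c': 15, 'item': 60, 'age': 83}
`record["c"] = 120` → record = {'c': 120, 'item': 60, 'age': 83}
`result = record["c"]` → result = 120
So result = 120

Answer: 120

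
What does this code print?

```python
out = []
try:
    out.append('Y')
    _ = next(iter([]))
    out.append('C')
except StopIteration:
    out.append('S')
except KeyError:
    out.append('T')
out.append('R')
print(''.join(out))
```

Execution trace: 'Y' (try body) → 'S' (except StopIteration) → 'R' (after the try/except). Output: YSR

Answer: YSR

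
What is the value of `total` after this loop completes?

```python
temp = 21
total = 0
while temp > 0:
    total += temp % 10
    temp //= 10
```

Sum digits of 21
`total` takes the values: 0 → 1 → 3

Answer: 3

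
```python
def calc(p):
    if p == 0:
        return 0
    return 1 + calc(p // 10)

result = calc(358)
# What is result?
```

Count of digits of 358: 3

Answer: 3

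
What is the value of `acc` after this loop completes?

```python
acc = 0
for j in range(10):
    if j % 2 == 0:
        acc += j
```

Sum of even numbers 0 to 9
`acc` takes the values: 0 → 2 → 6 → 12 → 20

Answer: 20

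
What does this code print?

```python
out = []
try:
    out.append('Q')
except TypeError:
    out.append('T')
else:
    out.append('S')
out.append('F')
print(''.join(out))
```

Execution trace: 'Q' (try body, no exception) → 'S' (else) → 'F' (after the try/except). Output: QSF

Answer: QSF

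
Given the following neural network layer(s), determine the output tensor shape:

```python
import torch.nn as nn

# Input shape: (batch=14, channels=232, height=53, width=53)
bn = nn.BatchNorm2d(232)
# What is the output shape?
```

Input: (14, 232, 53, 53) -> Output: (14, 232, 53, 53)

Answer: (14, 232, 53, 53)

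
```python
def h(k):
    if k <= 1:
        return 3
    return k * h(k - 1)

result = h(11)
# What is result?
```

h(11) = 11 * 10 * 9 * 8 * 7 * 6 * 5 * 4 * 3 * 2 * 3 = 119750400

Answer: 119750400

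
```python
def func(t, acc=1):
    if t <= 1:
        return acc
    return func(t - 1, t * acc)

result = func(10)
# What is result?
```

Accumulator trace (n, acc): (10, 1) -> (9, 10) -> (8, 90) -> (7, 720) -> (6, 5040) -> (5, 30240) -> (4, 151200) -> (3, 604800) -> (2, 1814400) -> (1, 3628800) -> return 3628800

Answer: 3628800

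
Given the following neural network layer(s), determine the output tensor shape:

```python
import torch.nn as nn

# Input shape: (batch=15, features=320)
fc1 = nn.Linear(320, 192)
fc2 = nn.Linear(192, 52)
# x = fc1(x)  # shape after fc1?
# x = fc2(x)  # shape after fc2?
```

Input: (15, 320) -> after fc1: (15, 192) -> Output: (15, 52)

Answer: (15, 52)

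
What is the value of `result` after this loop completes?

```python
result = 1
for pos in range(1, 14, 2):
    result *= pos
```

Product of 1, 3, 5, ... up to 13
`result` takes the values: 1 → 3 → 15 → 105 → 945 → 10395 → 135135

Answer: 135135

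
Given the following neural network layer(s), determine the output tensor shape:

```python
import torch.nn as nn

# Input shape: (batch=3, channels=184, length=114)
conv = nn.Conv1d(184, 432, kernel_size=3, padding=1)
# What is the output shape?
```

Input: (3, 184, 114) -> Output: (3, 432, 114)

Answer: (3, 432, 114)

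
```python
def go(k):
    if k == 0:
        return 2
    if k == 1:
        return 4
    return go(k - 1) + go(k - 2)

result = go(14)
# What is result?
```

Build up from base cases: go(0)=2, go(1)=4, go(2)=6, go(3)=10, go(4)=16, go(5)=26, go(6)=42, ..., go(14)=1974

Answer: 1974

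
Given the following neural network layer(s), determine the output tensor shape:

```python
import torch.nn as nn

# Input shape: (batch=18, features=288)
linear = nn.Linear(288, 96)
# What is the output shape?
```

Input: (18, 288) -> Output: (18, 96)

Answer: (18, 96)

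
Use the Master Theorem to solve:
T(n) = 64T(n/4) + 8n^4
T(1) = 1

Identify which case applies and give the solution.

a=64, b=4, f(n)=8n^4. log_4(64) = 3. Since c=4 > 3 and the regularity condition holds (64(n/4)^4 = (64/4^4)n^4 with 64/4^4 < 1), Case 3 applies: T(n) = Θ(f(n)) = O(n^4).

Answer: O(n^4) - Case 3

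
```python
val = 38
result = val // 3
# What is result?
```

Trace:
`val = 38` → val = 38
`result = val // 3` → result = 12
So result = 12

Answer: 12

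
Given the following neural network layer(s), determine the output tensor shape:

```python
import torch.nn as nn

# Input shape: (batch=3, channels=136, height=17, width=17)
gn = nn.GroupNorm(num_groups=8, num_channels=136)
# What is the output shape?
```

Input: (3, 136, 17, 17) -> Output: (3, 136, 17, 17)

Answer: (3, 136, 17, 17)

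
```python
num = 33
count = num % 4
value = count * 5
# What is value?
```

Trace:
`num = 33` → num = 33
`count = num % 4` → count = 1
`value = count * 5` → value = 5
So value = 5

Answer: 5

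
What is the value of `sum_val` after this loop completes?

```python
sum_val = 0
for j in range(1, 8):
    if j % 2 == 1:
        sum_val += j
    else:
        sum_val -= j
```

Add odd, subtract even
`sum_val` takes the values: 0 → 1 → -1 → 2 → -2 → 3 → -3 → 4

Answer: 4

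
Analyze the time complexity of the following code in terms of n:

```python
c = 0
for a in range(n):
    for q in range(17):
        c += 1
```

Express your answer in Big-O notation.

Each loop level contributes: n × 1. Multiplying the contributions gives O(n).

Answer: O(n)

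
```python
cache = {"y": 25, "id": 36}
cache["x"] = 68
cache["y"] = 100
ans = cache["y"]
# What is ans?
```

Trace:
`cache = {"y": 25, "id": 36}` → cache = {'y': 25, 'id': 36}
`cache["x"] = 68` → cache = {'y': 25, 'id': 36, 'x': 68}
`cache["y"] = 100` → cache = {'y': 100, 'id': 36, 'x': 68}
`ans = cache["y"]` → ans = 100
So ans = 100

Answer: 100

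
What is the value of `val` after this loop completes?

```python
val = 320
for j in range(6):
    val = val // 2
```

Halve 6 times: 320 // 2^6 = 5
`val` takes the values: 320 → 160 → 80 → 40 → 20 → 10 → 5

Answer: 5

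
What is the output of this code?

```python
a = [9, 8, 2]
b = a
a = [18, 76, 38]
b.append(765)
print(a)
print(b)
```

Key concept: rebinding vs mutation: a is rebound to a new list, b still points at the original.
Step by step:
`a = [9, 8, 2]` → a = [9, 8, 2]
`b = a` → b = [9, 8, 2] (same object as a)
`a = [18, 76, 38]` → a = [18, 76, 38]
`b.append(765)` → b = [9, 8, 2, 765]
`print(a)` → prints [18, 76, 38]
`print(b)` → prints [9, 8, 2, 765]

Answer:
[18, 76, 38]
[9, 8, 2, 765]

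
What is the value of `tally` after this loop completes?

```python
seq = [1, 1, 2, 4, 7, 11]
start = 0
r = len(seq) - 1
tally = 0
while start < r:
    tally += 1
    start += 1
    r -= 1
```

Iterations until pointers meet (list length 6)
`tally` takes the values: 0 → 1 → 2 → 3

Answer: 3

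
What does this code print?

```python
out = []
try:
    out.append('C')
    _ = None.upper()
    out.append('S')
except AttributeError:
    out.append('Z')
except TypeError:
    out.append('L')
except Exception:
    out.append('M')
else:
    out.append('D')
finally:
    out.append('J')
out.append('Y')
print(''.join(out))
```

Execution trace: 'C' (try body) → 'Z' (except AttributeError) → 'J' (finally) → 'Y' (after the try/except). Output: CZJY

Answer: CZJY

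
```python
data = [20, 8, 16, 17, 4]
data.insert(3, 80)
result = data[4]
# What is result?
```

Trace:
`data = [20, 8, 16, 17, 4]` → data = [20, 8, 16, 17, 4]
`data.insert(3, 80)` → data = [20, 8, 16, 80, 17, 4]
`result = data[4]` → result = 17
So result = 17

Answer: 17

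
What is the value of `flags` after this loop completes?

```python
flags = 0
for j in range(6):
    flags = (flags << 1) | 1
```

Build 6 consecutive 1-bits: 0b111111
`flags` takes the values: 0 → 1 → 3 → 7 → 15 → 31 → 63

Answer: 63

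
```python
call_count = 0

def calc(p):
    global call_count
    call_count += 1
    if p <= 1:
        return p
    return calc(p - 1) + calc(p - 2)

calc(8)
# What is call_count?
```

Calls(p) = 1 + Calls(p-1) + Calls(p-2); Calls(0)=Calls(1)=1. For p=8 this gives 67.

Answer: 67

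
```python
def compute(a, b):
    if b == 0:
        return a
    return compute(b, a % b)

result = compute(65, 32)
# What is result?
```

compute(65, 32) -> compute(32, 1) -> compute(1, 0) -> 1

Answer: 1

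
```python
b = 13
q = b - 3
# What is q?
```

Trace:
`b = 13` → b = 13
`q = b - 3` → q = 10
So q = 10

Answer: 10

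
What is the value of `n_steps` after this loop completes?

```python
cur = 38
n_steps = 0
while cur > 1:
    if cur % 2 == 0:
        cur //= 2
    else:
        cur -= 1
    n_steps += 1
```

Steps to reduce 38 to 1
`n_steps` takes the values: 0 → 1 → 2 → 3 → 4 → 5 → 6 → 7

Answer: 7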